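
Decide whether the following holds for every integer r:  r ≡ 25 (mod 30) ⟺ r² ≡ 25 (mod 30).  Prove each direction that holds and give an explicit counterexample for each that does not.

Forward direction. Suppose r ≡ 25 (mod 30). Write r = 30j + 25. Then (30j + 25)² = 900j² + 1500j + 625 = 30(30j² + 50j + 20) + 25, so r² ≡ 25 (mod 30).

Converse. This fails: take r = 5. Then 5² = 25 ≡ 25 (mod 30), yet 5 ≡ 5 (mod 30), not 25.

Only the forward implication holds.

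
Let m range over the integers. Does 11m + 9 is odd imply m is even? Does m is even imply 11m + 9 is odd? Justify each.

Equivalent; both directions hold.

(⇒) Suppose 11m + 9 is odd. Since 11 is odd, 11m and m have the same parity, so 11m + 9 ≡ m + 9 (mod 2). As 9 is odd, 11m + 9 is odd exactly when m is even. Thus m is even.

(⇐) Conversely, suppose m is even; write m = 2j. Then 11m + 9 = 11·(2j) + 9 = 2·11j + 9, which is odd.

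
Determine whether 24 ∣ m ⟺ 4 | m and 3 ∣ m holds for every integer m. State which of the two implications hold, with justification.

(→) If 24 ∣ m, write m = 24q. Since 24 = 6·4, m = 4·(6q), so 4 ∣ m; and since 24 = 8·3, m = 3·(8q), so 3 ∣ m.

(←) This fails: take m = 12. Both 4 ∣ 12 and 3 ∣ 12, yet 12 is not a multiple of 24 (since 12 = 0·24 + 12), so 24 ∤ 12.

Not equivalent: only (⇒) holds.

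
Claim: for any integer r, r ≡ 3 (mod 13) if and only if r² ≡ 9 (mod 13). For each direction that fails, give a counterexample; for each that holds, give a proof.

(⇒) Suppose r ≡ 3 (mod 13). Write r = 13j + 3. Then (13j + 3)² = 169j² + 78j + 9 = 13(13j² + 6j) + 9, so r² ≡ 9 (mod 13).

(⇐) This fails: take r = 10. Then 10² = 100 ≡ 9 (mod 13), yet 10 ≡ 10 (mod 13), not 3.

Only the forward implication holds.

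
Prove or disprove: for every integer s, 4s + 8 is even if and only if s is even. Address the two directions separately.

(→) This fails: take s = 3. Then 4s + 8 = 20, which is even, yet s = 3 is odd, not even.

(←) Suppose s is even. Since 4 is even, 4s is even for every s, so 4s + 8 has the same parity as 8, which is even. Hence 4s + 8 is even.

Only the reverse direction holds.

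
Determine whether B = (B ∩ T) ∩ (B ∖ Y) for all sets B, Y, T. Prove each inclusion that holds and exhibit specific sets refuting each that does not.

Forward inclusion. This inclusion fails. Take B = {1}, Y = ∅, T = ∅; then 1 ∈ B but 1 ∉ (B ∩ T) ∩ (B ∖ Y).

Reverse inclusion. Let x ∈ (B ∩ T) ∩ (B ∖ Y). Then x ∈ B ∩ T and x ∉ Y, from which x ∈ B.

(⊆) fails; (⊇) holds.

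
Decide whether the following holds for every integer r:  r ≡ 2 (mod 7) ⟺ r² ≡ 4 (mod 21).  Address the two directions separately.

(⇒) This fails: take r = 9. Then 9 ≡ 2 (mod 7), but 9² = 81 ≡ 18 (mod 21), not 4.

(⇐) This fails: take r = 5. Then 5² = 25 ≡ 4 (mod 21), yet 5 ≡ 5 (mod 7), not 2.

(⇒) fails and (⇐) fails.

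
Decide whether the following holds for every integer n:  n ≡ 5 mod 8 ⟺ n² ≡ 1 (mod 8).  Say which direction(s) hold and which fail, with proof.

(⇒) Suppose n ≡ 5 mod 8. Write n = 8j + 5. Then (8j + 5)² = 64j² + 80j + 25 = 8(8j² + 10j + 3) + 1, so n² ≡ 1 (mod 8).

(⇐) This fails: take n = 1. Then 1² = 1 ≡ 1 (mod 8), yet 1 ≡ 1 (mod 8), not 5.

(⇒) holds; (⇐) fails.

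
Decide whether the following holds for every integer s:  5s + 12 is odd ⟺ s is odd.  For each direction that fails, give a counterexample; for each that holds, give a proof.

Both directions hold.

(→) Suppose 5s + 12 is odd. Since 5 is odd, 5s and s have the same parity, so 5s + 12 ≡ s + 12 (mod 2). As 12 is even, 5s + 12 is odd exactly when s is odd. Thus s is odd.

(←) Conversely, suppose s is odd; write s = 2j + 1. Then 5s + 12 = 5·(2j + 1) + 12 = 2·5j + 17, which is odd.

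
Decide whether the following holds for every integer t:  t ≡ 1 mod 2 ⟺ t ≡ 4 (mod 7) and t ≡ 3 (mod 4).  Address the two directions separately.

Not equivalent: only (⇐) holds.

(⟹) This fails: t = 1 gives 1 ≡ 1 (mod 2) but 1 ≡ 1 (mod 7), so the conjunction on the right does not hold.

(⟸) Conversely, if t ≡ 4 (mod 7) and t ≡ 3 (mod 4), then by the Chinese remainder theorem t ≡ 11 (mod 28). Since 11 ≡ 1 (mod 2) and 2 ∣ 28, we get t ≡ 1 (mod 2).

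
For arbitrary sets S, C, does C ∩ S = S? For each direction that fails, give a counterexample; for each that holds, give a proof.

(⊆) holds; (⊇) fails.

Reverse inclusion. This inclusion fails. Take S = {1}, C = ∅; then 1 ∈ S but 1 ∉ C ∩ S.

Forward inclusion. Let x ∈ C ∩ S. Then x ∈ S ∩ C, from which x ∈ S.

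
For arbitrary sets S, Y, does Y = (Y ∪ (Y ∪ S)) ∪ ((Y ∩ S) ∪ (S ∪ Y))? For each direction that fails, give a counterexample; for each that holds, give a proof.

(⟹) Let x ∈ Y. Then either x ∈ Y and x ∉ S; or x ∈ S ∩ Y. In each case x ∈ (Y ∪ (Y ∪ S)) ∪ ((Y ∩ S) ∪ (S ∪ Y)), so Y ⊆ (Y ∪ (Y ∪ S)) ∪ ((Y ∩ S) ∪ (S ∪ Y)).

(⟸) This inclusion fails. Take S = {1}, Y = ∅; then 1 ∈ (Y ∪ (Y ∪ S)) ∪ ((Y ∩ S) ∪ (S ∪ Y)) but 1 ∉ Y.

The sets are not equal: only the forward inclusion holds.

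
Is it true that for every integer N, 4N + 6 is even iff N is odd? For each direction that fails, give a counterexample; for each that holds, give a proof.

Not equivalent: only (⇐) holds.

(⟹) This fails: take N = 6. Then 4N + 6 = 30, which is even, yet N = 6 is even, not odd.

(⟸) Suppose N is odd. Since 4 is even, 4N is even for every N, so 4N + 6 has the same parity as 6, which is even. Hence 4N + 6 is even.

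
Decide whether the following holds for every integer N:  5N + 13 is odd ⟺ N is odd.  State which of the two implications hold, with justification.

Both directions fail.

(→) This fails: N = 4 gives 5N + 13 = 33, which is odd, but 4 is even, not odd.

(←) This also fails: N = 1 is odd, but 5N + 13 = 18 is even, not odd.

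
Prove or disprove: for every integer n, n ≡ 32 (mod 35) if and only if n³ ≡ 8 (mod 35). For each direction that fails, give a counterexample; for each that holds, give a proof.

[⇐] This fails: take n = 2. Then 2³ = 8 ≡ 8 (mod 35), yet 2 ≡ 2 (mod 35), not 32.

[⇒] Suppose n ≡ 32 (mod 35). Write n = 35j + 32. Then (35j + 32)³ = 42875j³ + 117600j² + 107520j + 32768 = 35(1225j³ + 3360j² + 3072j + 936) + 8, so n³ ≡ 8 (mod 35).

The forward direction holds; the converse fails.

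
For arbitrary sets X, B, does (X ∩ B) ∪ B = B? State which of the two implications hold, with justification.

Both inclusions hold; the sets are equal.

Forward inclusion. Let x ∈ (X ∩ B) ∪ B. Then either x ∈ B and x ∉ X; or x ∈ X ∩ B. In each case x ∈ B, so (X ∩ B) ∪ B ⊆ B.

Reverse inclusion. Let x ∈ B. Then either x ∈ B and x ∉ X; or x ∈ X ∩ B. In each case x ∈ (X ∩ B) ∪ B, so B ⊆ (X ∩ B) ∪ B.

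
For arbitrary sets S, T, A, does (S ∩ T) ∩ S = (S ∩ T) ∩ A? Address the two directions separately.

Only the reverse inclusion holds.

Reverse inclusion. Let x ∈ (S ∩ T) ∩ A. Then x ∈ S ∩ T ∩ A, from which x ∈ (S ∩ T) ∩ S.

Forward inclusion. This inclusion fails. Take S = {1}, T = {1}, A = ∅; then 1 ∈ (S ∩ T) ∩ S but 1 ∉ (S ∩ T) ∩ A.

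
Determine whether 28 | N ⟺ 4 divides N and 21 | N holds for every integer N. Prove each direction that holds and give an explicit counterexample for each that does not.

Not equivalent: only (⇐) holds.

[⇒] This fails: take N = 28. Certainly 28 ∣ 28, but 21 ∤ 28.

[⇐] Suppose 4 ∣ N and 21 ∣ N. Any common multiple of 4 and 21 is a multiple of their lcm; here gcd(4, 21) = 1, so lcm(4, 21) = 4·21 = 84, so 84 ∣ N. Since 28 ∣ 84, it follows that 28 ∣ N.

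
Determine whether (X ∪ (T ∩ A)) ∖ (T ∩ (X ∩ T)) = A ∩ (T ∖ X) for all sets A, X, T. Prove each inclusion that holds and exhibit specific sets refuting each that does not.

(⟹) This inclusion fails. Take A = ∅, X = {1}, T = ∅; then 1 ∈ (X ∪ (T ∩ A)) ∖ (T ∩ (X ∩ T)) but 1 ∉ A ∩ (T ∖ X).

(⟸) Let x ∈ A ∩ (T ∖ X). Then x ∈ A ∩ T and x ∉ X, from which x ∈ (X ∪ (T ∩ A)) ∖ (T ∩ (X ∩ T)).

(⊆) fails; (⊇) holds.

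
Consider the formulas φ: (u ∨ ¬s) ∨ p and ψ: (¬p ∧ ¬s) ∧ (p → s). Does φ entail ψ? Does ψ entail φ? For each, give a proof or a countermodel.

(⇒) fails; (⇐) holds.

Converse. Assume the antecedent. If s is true, the antecedent cannot hold. If s is false, (u ∨ ¬s) ∨ p reduces to true regardless of the other variables. Either way (u ∨ ¬s) ∨ p holds.

Forward direction. This fails. Under s = T, u = T, p = F, the left side is true but the right side is false.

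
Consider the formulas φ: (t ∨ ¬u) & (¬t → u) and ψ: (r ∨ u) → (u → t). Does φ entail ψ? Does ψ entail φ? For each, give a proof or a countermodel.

(⟹) Assume the antecedent. If t is true, (r ∨ u) → (u → t) reduces to true regardless of the other variables. If t is false, the antecedent cannot hold. Either way (r ∨ u) → (u → t) holds.

(⟸) This fails. Under t = F, r = F, u = F, the left side is false but the right side is true.

Only the forward implication holds.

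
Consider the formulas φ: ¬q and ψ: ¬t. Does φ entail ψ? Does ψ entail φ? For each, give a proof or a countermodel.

(→) This fails. Under q = F, t = T, the left side is true but the right side is false.

(←) This fails. Under q = T, t = F, the left side is false but the right side is true.

Neither direction holds.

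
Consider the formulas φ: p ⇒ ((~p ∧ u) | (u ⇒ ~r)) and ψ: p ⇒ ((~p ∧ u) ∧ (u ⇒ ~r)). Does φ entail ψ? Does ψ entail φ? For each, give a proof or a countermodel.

Only the converse holds.

[⇒] This fails. Under u = F, p = T, r = F, the left side is true but the right side is false.

[⇐] Assume the antecedent. If u is true, the antecedent forces (u = T, p = F, r = F) or (u = T, p = F, r = T), and p ⇒ ((~p ∧ u) | (u ⇒ ~r)) holds there. If u is false, p ⇒ ((~p ∧ u) | (u ⇒ ~r)) reduces to true regardless of the other variables. Either way p ⇒ ((~p ∧ u) | (u ⇒ ~r)) holds.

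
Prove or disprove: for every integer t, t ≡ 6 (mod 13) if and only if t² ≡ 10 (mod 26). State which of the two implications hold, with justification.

Neither direction holds.

(→) This fails: take t = 19. Then 19 ≡ 6 (mod 13), but 19² = 361 ≡ 23 (mod 26), not 10.

(←) This fails: take t = 20. Then 20² = 400 ≡ 10 (mod 26), yet 20 ≡ 7 (mod 13), not 6.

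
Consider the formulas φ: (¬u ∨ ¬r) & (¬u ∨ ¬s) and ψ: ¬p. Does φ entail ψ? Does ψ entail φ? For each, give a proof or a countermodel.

(⇒) fails and (⇐) fails.

Forward direction. This fails. Under r = F, p = T, s = F, u = F, the left side is true but the right side is false.

Converse. This fails. Under r = T, p = F, s = F, u = T, the left side is false but the right side is true.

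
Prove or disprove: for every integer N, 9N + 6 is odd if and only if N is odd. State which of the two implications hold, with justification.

[⇒] Suppose 9N + 6 is odd. Since 9 is odd, 9N and N have the same parity, so 9N + 6 ≡ N + 6 (mod 2). As 6 is even, 9N + 6 is odd exactly when N is odd. Thus N is odd.

[⇐] Conversely, suppose N is odd; write N = 2j + 1. Then 9N + 6 = 9·(2j + 1) + 6 = 2·9j + 15, which is odd.

Both directions hold; the statement is true.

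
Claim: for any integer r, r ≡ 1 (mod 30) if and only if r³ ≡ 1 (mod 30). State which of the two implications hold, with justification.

Equivalent; both directions hold.

(⇒) Suppose r ≡ 1 (mod 30). Write r = 30j + 1. Then (30j + 1)³ = 27000j³ + 2700j² + 90j + 1 = 30(900j³ + 90j² + 3j) + 1, so r³ ≡ 1 (mod 30).

(⇐) Conversely, suppose r³ ≡ 1 (mod 30). The only residue r in {0, …, 29} with r³ ≡ 1 (mod 30) is r = 1, so r ≡ 1 (mod 30).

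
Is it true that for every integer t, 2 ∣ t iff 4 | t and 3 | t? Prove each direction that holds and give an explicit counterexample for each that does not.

(⇒) fails; (⇐) holds.

[⇒] This fails: take t = 2. Certainly 2 ∣ 2, but 4 ∤ 2.

[⇐] Suppose 4 ∣ t and 3 ∣ t. Any common multiple of 4 and 3 is a multiple of their lcm; here gcd(4, 3) = 1, so lcm(4, 3) = 4·3 = 12, so 12 ∣ t. Since 2 ∣ 12, it follows that 2 ∣ t.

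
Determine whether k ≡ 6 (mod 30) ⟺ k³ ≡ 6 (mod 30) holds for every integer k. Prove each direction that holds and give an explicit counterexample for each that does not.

(⟹) Suppose k ≡ 6 (mod 30). Write k = 30j + 6. Then (30j + 6)³ = 27000j³ + 16200j² + 3240j + 216 = 30(900j³ + 540j² + 108j + 7) + 6, so k³ ≡ 6 (mod 30).

(⟸) Conversely, suppose k³ ≡ 6 (mod 30). The only residue r in {0, …, 29} with r³ ≡ 6 (mod 30) is r = 6, so k ≡ 6 (mod 30).

Equivalent; both directions hold.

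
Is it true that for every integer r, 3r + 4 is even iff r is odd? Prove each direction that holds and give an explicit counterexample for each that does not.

[⇒] This fails: r = 4 gives 3r + 4 = 16, which is even, but 4 is even, not odd.

[⇐] This also fails: r = 7 is odd, but 3r + 4 = 25 is odd, not even.

Neither implication holds.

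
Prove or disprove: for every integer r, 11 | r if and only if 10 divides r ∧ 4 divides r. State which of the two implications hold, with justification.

(→) This fails: take r = 11. Certainly 11 ∣ 11, but 10 ∤ 11.

(←) This fails: take r = 20. Both 10 ∣ 20 and 4 ∣ 20, yet 20 is not a multiple of 11 (since 20 = 1·11 + 9), so 11 ∤ 20.

Both directions fail.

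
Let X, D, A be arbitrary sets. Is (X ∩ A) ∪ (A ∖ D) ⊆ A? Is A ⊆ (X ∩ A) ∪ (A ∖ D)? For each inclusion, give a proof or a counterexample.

Only the forward inclusion holds.

(⊆) Let x ∈ (X ∩ A) ∪ (A ∖ D). Then either x ∈ A and x ∉ X, D; or x ∈ X ∩ A and x ∉ D; or x ∈ X ∩ D ∩ A. In each case x ∈ A, so (X ∩ A) ∪ (A ∖ D) ⊆ A.

(⊇) This inclusion fails. Take X = ∅, D = {1}, A = {1}; then 1 ∈ A but 1 ∉ (X ∩ A) ∪ (A ∖ D).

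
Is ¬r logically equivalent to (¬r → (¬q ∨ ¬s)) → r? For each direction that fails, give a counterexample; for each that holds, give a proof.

(⇒) fails and (⇐) fails.

Forward direction. This fails. Under r = F, s = F, q = F, the left side is true but the right side is false.

Converse. This fails. Under r = T, s = F, q = F, the left side is false but the right side is true.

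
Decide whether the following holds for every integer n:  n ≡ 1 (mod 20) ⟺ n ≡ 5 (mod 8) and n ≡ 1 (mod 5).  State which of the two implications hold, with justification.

Forward direction. This fails: n = 1 gives 1 ≡ 1 (mod 20) but 1 ≡ 1 (mod 8), so the conjunction on the right does not hold.

Converse. If n ≡ 5 (mod 8) and n ≡ 1 (mod 5), then by the Chinese remainder theorem n ≡ 21 (mod 40). Since 21 ≡ 1 (mod 20) and 20 ∣ 40, we get n ≡ 1 (mod 20).

(⇒) fails; (⇐) holds.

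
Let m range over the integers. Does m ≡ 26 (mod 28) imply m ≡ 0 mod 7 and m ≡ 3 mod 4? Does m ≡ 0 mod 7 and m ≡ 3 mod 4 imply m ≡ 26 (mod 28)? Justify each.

Forward direction. This fails: m = 26 gives 26 ≡ 26 (mod 28) but 26 ≡ 5 (mod 7), so the conjunction on the right does not hold.

Converse. This fails: m = 7 satisfies both congruences on the right (7 ≡ 0 mod 7 and 7 ≡ 3 mod 4) yet 7 ≡ 7 (mod 28), not 26.

Both directions fail.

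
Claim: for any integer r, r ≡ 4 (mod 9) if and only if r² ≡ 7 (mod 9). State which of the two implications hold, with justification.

(⇒) holds; (⇐) fails.

(⇒) Suppose r ≡ 4 (mod 9). Write r = 9j + 4. Then (9j + 4)² = 81j² + 72j + 16 = 9(9j² + 8j + 1) + 7, so r² ≡ 7 (mod 9).

(⇐) This fails: take r = 5. Then 5² = 25 ≡ 7 (mod 9), yet 5 ≡ 5 (mod 9), not 4.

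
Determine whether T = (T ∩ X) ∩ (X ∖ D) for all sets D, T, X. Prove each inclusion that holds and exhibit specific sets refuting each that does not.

(⊆) fails; (⊇) holds.

(⟸) Let x ∈ (T ∩ X) ∩ (X ∖ D). Then x ∈ T ∩ X and x ∉ D, from which x ∈ T.

(⟹) This inclusion fails. Take D = ∅, T = {1}, X = ∅; then 1 ∈ T but 1 ∉ (T ∩ X) ∩ (X ∖ D).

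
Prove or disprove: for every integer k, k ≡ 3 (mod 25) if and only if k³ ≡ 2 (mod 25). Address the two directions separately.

Equivalent; both directions hold.

(⇒) Suppose k ≡ 3 (mod 25). Write k = 25j + 3. Then (25j + 3)³ = 15625j³ + 5625j² + 675j + 27 = 25(625j³ + 225j² + 27j + 1) + 2, so k³ ≡ 2 (mod 25).

(⇐) Conversely, suppose k³ ≡ 2 (mod 25). The only residue r in {0, …, 24} with r³ ≡ 2 (mod 25) is r = 3, so k ≡ 3 (mod 25).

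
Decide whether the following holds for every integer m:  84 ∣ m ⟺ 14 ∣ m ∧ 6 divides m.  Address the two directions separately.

Only the forward implication holds.

(⇒) If 84 ∣ m, write m = 84q. Since 84 = 6·14, m = 14·(6q), so 14 ∣ m; and since 84 = 14·6, m = 6·(14q), so 6 ∣ m.

(⇐) This fails: take m = 42. Both 14 ∣ 42 and 6 ∣ 42, yet 42 is not a multiple of 84 (since 42 = 0·84 + 42), so 84 ∤ 42.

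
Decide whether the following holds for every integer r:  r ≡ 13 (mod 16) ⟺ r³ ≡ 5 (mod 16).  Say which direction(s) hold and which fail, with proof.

Both directions hold.

Forward direction. Suppose r ≡ 13 (mod 16). Write r = 16j + 13. Then (16j + 13)³ = 4096j³ + 9984j² + 8112j + 2197 = 16(256j³ + 624j² + 507j + 137) + 5, so r³ ≡ 5 (mod 16).

Converse. Suppose r³ ≡ 5 (mod 16). The only residue r in {0, …, 15} with r³ ≡ 5 (mod 16) is r = 13, so r ≡ 13 (mod 16).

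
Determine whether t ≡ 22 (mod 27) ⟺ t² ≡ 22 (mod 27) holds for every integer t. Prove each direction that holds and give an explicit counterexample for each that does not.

Neither direction holds.

(→) This fails: take t = 22. Then 22 ≡ 22 (mod 27), but 22² = 484 ≡ 25 (mod 27), not 22.

(←) This fails: take t = 7. Then 7² = 49 ≡ 22 (mod 27), yet 7 ≡ 7 (mod 27), not 22.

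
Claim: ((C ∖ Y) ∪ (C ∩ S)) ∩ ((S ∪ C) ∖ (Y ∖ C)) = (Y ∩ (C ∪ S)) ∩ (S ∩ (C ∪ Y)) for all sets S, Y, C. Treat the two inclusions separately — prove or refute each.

(⊆) This inclusion fails. Take S = ∅, Y = ∅, C = {1}; then 1 ∈ ((C ∖ Y) ∪ (C ∩ S)) ∩ ((S ∪ C) ∖ (Y ∖ C)) but 1 ∉ (Y ∩ (C ∪ S)) ∩ (S ∩ (C ∪ Y)).

(⊇) This inclusion fails. Take S = {1}, Y = {1}, C = ∅; then 1 ∈ (Y ∩ (C ∪ S)) ∩ (S ∩ (C ∪ Y)) but 1 ∉ ((C ∖ Y) ∪ (C ∩ S)) ∩ ((S ∪ C) ∖ (Y ∖ C)).

Both inclusions fail.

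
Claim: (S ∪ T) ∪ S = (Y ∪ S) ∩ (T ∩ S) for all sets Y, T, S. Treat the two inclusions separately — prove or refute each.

(⊆) This inclusion fails. Take Y = ∅, T = {1}, S = ∅; then 1 ∈ (S ∪ T) ∪ S but 1 ∉ (Y ∪ S) ∩ (T ∩ S).

(⊇) Let x ∈ (Y ∪ S) ∩ (T ∩ S). Then either x ∈ T ∩ S and x ∉ Y; or x ∈ Y ∩ T ∩ S. In each case x ∈ (S ∪ T) ∪ S, so (Y ∪ S) ∩ (T ∩ S) ⊆ (S ∪ T) ∪ S.

Only the reverse inclusion holds.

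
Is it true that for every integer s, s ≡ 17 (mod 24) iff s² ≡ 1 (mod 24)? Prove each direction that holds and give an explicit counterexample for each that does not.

(→) Suppose s ≡ 17 (mod 24). Write s = 24j + 17. Then (24j + 17)² = 576j² + 816j + 289 = 24(24j² + 34j + 12) + 1, so s² ≡ 1 (mod 24).

(←) This fails: take s = 1. Then 1² = 1 ≡ 1 (mod 24), yet 1 ≡ 1 (mod 24), not 17.

Only the forward direction holds.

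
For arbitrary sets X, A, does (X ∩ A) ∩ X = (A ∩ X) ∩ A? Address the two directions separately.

Both inclusions hold.

Reverse inclusion. Let x ∈ (A ∩ X) ∩ A. Then x ∈ X ∩ A, from which x ∈ (X ∩ A) ∩ X.

Forward inclusion. Let x ∈ (X ∩ A) ∩ X. Then x ∈ X ∩ A, from which x ∈ (A ∩ X) ∩ A.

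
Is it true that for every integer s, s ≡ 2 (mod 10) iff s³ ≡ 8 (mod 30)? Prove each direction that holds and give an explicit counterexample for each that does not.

(⇒) fails; (⇐) holds.

(⇒) This fails: take s = 12. Then 12 ≡ 2 (mod 10), but 12³ = 1728 ≡ 18 (mod 30), not 8.

(⇐) Conversely, the residues r modulo 30 with r³ ≡ 8 (mod 30) are exactly {2}, and each is ≡ 2 (mod 10).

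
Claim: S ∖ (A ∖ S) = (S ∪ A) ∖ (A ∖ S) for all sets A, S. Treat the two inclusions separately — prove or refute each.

(⟹) Let x ∈ S ∖ (A ∖ S). Then either x ∈ S and x ∉ A; or x ∈ A ∩ S. In each case x ∈ (S ∪ A) ∖ (A ∖ S), so S ∖ (A ∖ S) ⊆ (S ∪ A) ∖ (A ∖ S).

(⟸) Let x ∈ (S ∪ A) ∖ (A ∖ S). Then either x ∈ S and x ∉ A; or x ∈ A ∩ S. In each case x ∈ S ∖ (A ∖ S), so (S ∪ A) ∖ (A ∖ S) ⊆ S ∖ (A ∖ S).

Both inclusions hold.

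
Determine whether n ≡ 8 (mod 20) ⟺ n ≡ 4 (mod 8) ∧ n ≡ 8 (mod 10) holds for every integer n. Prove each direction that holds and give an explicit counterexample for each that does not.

Not equivalent: only (⇐) holds.

(⟹) This fails: n = 8 gives 8 ≡ 8 (mod 20) but 8 ≡ 0 (mod 8), so the conjunction on the right does not hold.

(⟸) Conversely, if n ≡ 4 (mod 8) and n ≡ 8 (mod 10), then by the Chinese remainder theorem n ≡ 28 (mod 40). Since 28 ≡ 8 (mod 20) and 20 ∣ 40, we get n ≡ 8 (mod 20).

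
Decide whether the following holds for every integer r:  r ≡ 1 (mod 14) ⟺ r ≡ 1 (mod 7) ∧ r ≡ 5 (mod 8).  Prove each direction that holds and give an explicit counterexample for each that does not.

(⟸) If r ≡ 1 (mod 7) and r ≡ 5 (mod 8), then by the Chinese remainder theorem r ≡ 29 (mod 56). Since 29 ≡ 1 (mod 14) and 14 ∣ 56, we get r ≡ 1 (mod 14).

(⟹) This fails: r = 1 gives 1 ≡ 1 (mod 14) but 1 ≡ 1 (mod 8), so the conjunction on the right does not hold.

The forward direction fails; the converse holds.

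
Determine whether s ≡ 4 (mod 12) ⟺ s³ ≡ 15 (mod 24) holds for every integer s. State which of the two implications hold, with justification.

(⇒) fails and (⇐) fails.

Forward direction. This fails: take s = 4. Then 4 ≡ 4 (mod 12), but 4³ = 64 ≡ 16 (mod 24), not 15.

Converse. This fails: take s = 15. Then 15³ = 3375 ≡ 15 (mod 24), yet 15 ≡ 3 (mod 12), not 4.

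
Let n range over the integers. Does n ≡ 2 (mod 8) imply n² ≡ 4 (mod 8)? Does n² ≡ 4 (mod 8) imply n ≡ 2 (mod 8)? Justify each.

Only the forward direction holds.

(⇒) Suppose n ≡ 2 (mod 8). Write n = 8j + 2. Then (8j + 2)² = 64j² + 32j + 4 = 8(8j² + 4j) + 4, so n² ≡ 4 (mod 8).

(⇐) This fails: take n = 6. Then 6² = 36 ≡ 4 (mod 8), yet 6 ≡ 6 (mod 8), not 2.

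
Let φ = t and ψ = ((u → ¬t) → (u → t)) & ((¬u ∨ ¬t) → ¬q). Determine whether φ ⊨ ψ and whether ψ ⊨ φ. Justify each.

Forward direction. This fails. Under q = T, t = T, u = F, the left side is true but the right side is false.

Converse. This fails. Under q = F, t = F, u = F, the left side is false but the right side is true.

Both directions fail.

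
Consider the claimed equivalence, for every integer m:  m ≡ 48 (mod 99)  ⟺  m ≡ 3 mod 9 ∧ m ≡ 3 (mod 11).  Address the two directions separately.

(⇒) fails and (⇐) fails.

(→) This fails: m = 48 gives 48 ≡ 48 (mod 99) but 48 ≡ 4 (mod 11), so the conjunction on the right does not hold.

(←) This fails: m = 3 satisfies both congruences on the right (3 ≡ 3 mod 9 and 3 ≡ 3 mod 11) yet 3 ≡ 3 (mod 99), not 48.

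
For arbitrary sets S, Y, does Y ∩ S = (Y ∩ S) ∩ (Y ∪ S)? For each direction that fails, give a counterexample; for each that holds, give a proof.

Both inclusions hold.

(⟹) Let x ∈ Y ∩ S. Then x ∈ S ∩ Y, from which x ∈ (Y ∩ S) ∩ (Y ∪ S).

(⟸) Let x ∈ (Y ∩ S) ∩ (Y ∪ S). Then x ∈ S ∩ Y, from which x ∈ Y ∩ S.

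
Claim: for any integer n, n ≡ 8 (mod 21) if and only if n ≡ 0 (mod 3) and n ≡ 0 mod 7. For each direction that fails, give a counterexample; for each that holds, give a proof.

Neither implication holds.

(⟹) This fails: n = 8 gives 8 ≡ 8 (mod 21) but 8 ≡ 2 (mod 3), so the conjunction on the right does not hold.

(⟸) This fails: n = 0 satisfies both congruences on the right (0 ≡ 0 mod 3 and 0 ≡ 0 mod 7) yet 0 ≡ 0 (mod 21), not 8.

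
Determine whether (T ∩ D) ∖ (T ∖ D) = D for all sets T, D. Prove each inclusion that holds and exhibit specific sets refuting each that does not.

(⊆) Let x ∈ (T ∩ D) ∖ (T ∖ D). Then x ∈ T ∩ D, from which x ∈ D.

(⊇) This inclusion fails. Take T = ∅, D = {1}; then 1 ∈ D but 1 ∉ (T ∩ D) ∖ (T ∖ D).

The sets are not equal: only the forward inclusion holds.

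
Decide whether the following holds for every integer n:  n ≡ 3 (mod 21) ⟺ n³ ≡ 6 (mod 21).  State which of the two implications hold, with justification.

(→) Suppose n ≡ 3 (mod 21). Write n = 21j + 3. Then (21j + 3)³ = 9261j³ + 3969j² + 567j + 27 = 21(441j³ + 189j² + 27j + 1) + 6, so n³ ≡ 6 (mod 21).

(←) This fails: take n = 6. Then 6³ = 216 ≡ 6 (mod 21), yet 6 ≡ 6 (mod 21), not 3.

The forward direction holds; the converse fails.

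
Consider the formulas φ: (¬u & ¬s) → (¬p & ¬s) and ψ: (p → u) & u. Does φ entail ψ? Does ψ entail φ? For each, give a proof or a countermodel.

[⇒] This fails. Under u = F, s = F, p = F, the left side is true but the right side is false.

[⇐] Assume the antecedent. If u is true, (¬u & ¬s) → (¬p & ¬s) reduces to true regardless of the other variables. If u is false, the antecedent cannot hold. Either way (¬u & ¬s) → (¬p & ¬s) holds.

(⇒) fails; (⇐) holds.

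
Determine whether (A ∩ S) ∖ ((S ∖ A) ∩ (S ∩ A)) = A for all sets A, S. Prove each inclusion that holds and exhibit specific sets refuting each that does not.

(⊇) This inclusion fails. Take A = {1}, S = ∅; then 1 ∈ A but 1 ∉ (A ∩ S) ∖ ((S ∖ A) ∩ (S ∩ A)).

(⊆) Let x ∈ (A ∩ S) ∖ ((S ∖ A) ∩ (S ∩ A)). Then x ∈ A ∩ S, from which x ∈ A.

(⊆) holds; (⊇) fails.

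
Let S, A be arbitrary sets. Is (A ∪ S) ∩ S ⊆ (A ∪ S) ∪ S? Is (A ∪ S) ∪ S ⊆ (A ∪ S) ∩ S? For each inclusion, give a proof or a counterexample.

(⊆) holds; (⊇) fails.

(⊆) Let x ∈ (A ∪ S) ∩ S. Then either x ∈ S and x ∉ A; or x ∈ S ∩ A. In each case x ∈ (A ∪ S) ∪ S, so (A ∪ S) ∩ S ⊆ (A ∪ S) ∪ S.

(⊇) This inclusion fails. Take S = ∅, A = {1}; then 1 ∈ (A ∪ S) ∪ S but 1 ∉ (A ∪ S) ∩ S.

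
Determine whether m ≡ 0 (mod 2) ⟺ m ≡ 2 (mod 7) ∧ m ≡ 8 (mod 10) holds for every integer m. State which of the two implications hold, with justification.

Converse. If m ≡ 2 (mod 7) and m ≡ 8 (mod 10), then by the Chinese remainder theorem m ≡ 58 (mod 70). Since 58 ≡ 0 (mod 2) and 2 ∣ 70, we get m ≡ 0 (mod 2).

Forward direction. This fails: m = 0 gives 0 ≡ 0 (mod 2) but 0 ≡ 0 (mod 7), so the conjunction on the right does not hold.

Only the converse holds.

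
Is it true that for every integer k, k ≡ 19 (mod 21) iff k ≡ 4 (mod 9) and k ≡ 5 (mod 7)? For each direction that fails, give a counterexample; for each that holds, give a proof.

The forward direction fails; the converse holds.

[⇒] This fails: k = 19 gives 19 ≡ 19 (mod 21) but 19 ≡ 1 (mod 9), so the conjunction on the right does not hold.

[⇐] Conversely, if k ≡ 4 (mod 9) and k ≡ 5 (mod 7), then by the Chinese remainder theorem k ≡ 40 (mod 63). Since 40 ≡ 19 (mod 21) and 21 ∣ 63, we get k ≡ 19 (mod 21).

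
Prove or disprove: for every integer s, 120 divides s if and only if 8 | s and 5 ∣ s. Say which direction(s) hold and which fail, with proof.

[⇐] This fails: take s = 40. Both 8 ∣ 40 and 5 ∣ 40, yet 40 is not a multiple of 120 (since 40 = 0·120 + 40), so 120 ∤ 40.

[⇒] If 120 ∣ s, write s = 120q. Since 120 = 15·8, s = 8·(15q), so 8 ∣ s; and since 120 = 24·5, s = 5·(24q), so 5 ∣ s.

The forward direction holds; the converse fails.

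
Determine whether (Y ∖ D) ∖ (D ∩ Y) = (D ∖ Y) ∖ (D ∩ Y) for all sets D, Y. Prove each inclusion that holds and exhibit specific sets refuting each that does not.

Neither inclusion holds.

(⟹) This inclusion fails. Take D = ∅, Y = {1}; then 1 ∈ (Y ∖ D) ∖ (D ∩ Y) but 1 ∉ (D ∖ Y) ∖ (D ∩ Y).

(⟸) This inclusion fails. Take D = {1}, Y = ∅; then 1 ∈ (D ∖ Y) ∖ (D ∩ Y) but 1 ∉ (Y ∖ D) ∖ (D ∩ Y).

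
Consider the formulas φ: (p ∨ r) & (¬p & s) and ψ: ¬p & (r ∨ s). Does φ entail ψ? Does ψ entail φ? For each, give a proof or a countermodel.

Converse. This fails. Under s = T, p = F, r = F, the left side is false but the right side is true.

Forward direction. Assume the antecedent. If s is true, the antecedent forces (s = T, p = F, r = T), and ¬p & (r ∨ s) holds there. If s is false, the antecedent cannot hold. Either way ¬p & (r ∨ s) holds.

The forward direction holds; the converse fails.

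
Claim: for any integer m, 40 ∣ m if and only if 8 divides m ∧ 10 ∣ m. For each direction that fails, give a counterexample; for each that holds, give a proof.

Equivalent; both directions hold.

(⇒) If 40 ∣ m, write m = 40q. Since 40 = 5·8, m = 8·(5q), so 8 ∣ m; and since 40 = 4·10, m = 10·(4q), so 10 ∣ m.

(⇐) Suppose 8 ∣ m and 10 ∣ m. Any common multiple of 8 and 10 is a multiple of their lcm; here lcm(8, 10) = 8·10/gcd(8, 10) = 80/2 = 40, so 40 ∣ m.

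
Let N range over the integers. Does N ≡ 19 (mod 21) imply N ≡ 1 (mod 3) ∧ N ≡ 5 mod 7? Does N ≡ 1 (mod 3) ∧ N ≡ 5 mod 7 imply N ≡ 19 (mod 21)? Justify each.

The biconditional holds.

(⟸) If N ≡ 1 (mod 3) and N ≡ 5 (mod 7), then by the Chinese remainder theorem N ≡ 19 (mod 21). This is exactly N ≡ 19 (mod 21).

(⟹) Suppose N ≡ 19 (mod 21); write N = 21j + 19. Since 3 ∣ 21, reducing mod 3 gives N ≡ 19 ≡ 1 (mod 3); since 7 ∣ 21, reducing mod 7 gives N ≡ 19 ≡ 5 (mod 7).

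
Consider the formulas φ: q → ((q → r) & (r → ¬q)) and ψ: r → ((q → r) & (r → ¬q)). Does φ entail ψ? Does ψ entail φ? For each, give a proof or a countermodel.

(→) Assume the antecedent. If q is true, the antecedent cannot hold. If q is false, r → ((q → r) & (r → ¬q)) reduces to true regardless of the other variables. Either way r → ((q → r) & (r → ¬q)) holds.

(←) This fails. Under q = T, r = F, the left side is false but the right side is true.

The forward direction holds; the converse fails.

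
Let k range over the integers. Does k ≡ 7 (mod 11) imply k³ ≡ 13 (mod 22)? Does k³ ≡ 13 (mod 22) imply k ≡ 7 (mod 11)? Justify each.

(⇒) fails; (⇐) holds.

[⇒] This fails: take k = 18. Then 18 ≡ 7 (mod 11), but 18³ = 5832 ≡ 2 (mod 22), not 13.

[⇐] Conversely, the residues r modulo 22 with r³ ≡ 13 (mod 22) are exactly {7}, and each is ≡ 7 (mod 11).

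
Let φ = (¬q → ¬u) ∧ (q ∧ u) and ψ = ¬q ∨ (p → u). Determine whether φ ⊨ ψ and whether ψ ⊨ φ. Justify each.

Not equivalent: only (⇒) holds.

(⇒) Assume the antecedent. If p is true, the antecedent forces (p = T, u = T, q = T), and ¬q ∨ (p → u) holds there. If p is false, ¬q ∨ (p → u) reduces to true regardless of the other variables. Either way ¬q ∨ (p → u) holds.

(⇐) This fails. Under p = F, u = F, q = F, the left side is false but the right side is true.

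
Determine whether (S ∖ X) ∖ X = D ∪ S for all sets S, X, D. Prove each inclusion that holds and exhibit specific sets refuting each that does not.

Forward inclusion. Let x ∈ (S ∖ X) ∖ X. Then either x ∈ S and x ∉ X, D; or x ∈ S ∩ D and x ∉ X. In each case x ∈ D ∪ S, so (S ∖ X) ∖ X ⊆ D ∪ S.

Reverse inclusion. This inclusion fails. Take S = {1}, X = {1}, D = ∅; then 1 ∈ D ∪ S but 1 ∉ (S ∖ X) ∖ X.

(⊆) holds; (⊇) fails.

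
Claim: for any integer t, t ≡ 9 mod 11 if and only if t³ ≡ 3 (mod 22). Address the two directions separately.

Not equivalent: only (⇐) holds.

(⇐) The residues r modulo 22 with r³ ≡ 3 (mod 22) are exactly {9}, and each is ≡ 9 (mod 11).

(⇒) This fails: take t = 20. Then 20 ≡ 9 (mod 11), but 20³ = 8000 ≡ 14 (mod 22), not 3.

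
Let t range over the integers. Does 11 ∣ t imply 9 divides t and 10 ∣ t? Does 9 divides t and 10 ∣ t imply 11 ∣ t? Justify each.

[⇒] This fails: take t = 11. Certainly 11 ∣ 11, but 9 ∤ 11.

[⇐] This fails: take t = 90. Both 9 ∣ 90 and 10 ∣ 90, yet 90 is not a multiple of 11 (since 90 = 8·11 + 2), so 11 ∤ 90.

Neither direction holds.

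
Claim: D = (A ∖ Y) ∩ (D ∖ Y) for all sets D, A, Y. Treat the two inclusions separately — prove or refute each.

Forward inclusion. This inclusion fails. Take D = {1}, A = ∅, Y = ∅; then 1 ∈ D but 1 ∉ (A ∖ Y) ∩ (D ∖ Y).

Reverse inclusion. Let x ∈ (A ∖ Y) ∩ (D ∖ Y). Then x ∈ D ∩ A and x ∉ Y, from which x ∈ D.

(⊆) fails; (⊇) holds.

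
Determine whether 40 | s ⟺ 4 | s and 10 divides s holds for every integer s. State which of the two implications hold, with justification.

Converse. This fails: take s = 20. Both 4 ∣ 20 and 10 ∣ 20, yet 20 is not a multiple of 40 (since 20 = 0·40 + 20), so 40 ∤ 20.

Forward direction. If 40 ∣ s, write s = 40q. Since 40 = 10·4, s = 4·(10q), so 4 ∣ s; and since 40 = 4·10, s = 10·(4q), so 10 ∣ s.

Only the forward direction holds.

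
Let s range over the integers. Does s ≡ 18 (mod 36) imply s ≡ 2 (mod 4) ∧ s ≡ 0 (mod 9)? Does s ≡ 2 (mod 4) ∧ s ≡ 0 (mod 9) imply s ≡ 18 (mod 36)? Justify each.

Both directions hold.

[⇒] Suppose s ≡ 18 (mod 36); write s = 36j + 18. Since 4 ∣ 36, reducing mod 4 gives s ≡ 18 ≡ 2 (mod 4); since 9 ∣ 36, reducing mod 9 gives s ≡ 18 ≡ 0 (mod 9).

[⇐] Conversely, if s ≡ 2 (mod 4) and s ≡ 0 (mod 9), then by the Chinese remainder theorem s ≡ 18 (mod 36). This is exactly s ≡ 18 (mod 36).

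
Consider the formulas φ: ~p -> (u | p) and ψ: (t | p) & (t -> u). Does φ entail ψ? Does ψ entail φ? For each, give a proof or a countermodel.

[⇒] This fails. Under t = T, p = T, u = F, the left side is true but the right side is false.

[⇐] Assume the antecedent. If t is true, the antecedent forces (t = T, p = F, u = T) or (t = T, p = T, u = T), and ~p -> (u | p) holds there. If t is false, the antecedent forces (t = F, p = T, u = F) or (t = F, p = T, u = T), and ~p -> (u | p) holds there. Either way ~p -> (u | p) holds.

Only the reverse direction holds.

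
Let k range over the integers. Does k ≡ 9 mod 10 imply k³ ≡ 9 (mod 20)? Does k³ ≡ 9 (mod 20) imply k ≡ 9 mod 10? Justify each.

Only the reverse direction holds.

(⇒) This fails: take k = 19. Then 19 ≡ 9 (mod 10), but 19³ = 6859 ≡ 19 (mod 20), not 9.

(⇐) Conversely, the residues r modulo 20 with r³ ≡ 9 (mod 20) are exactly {9}, and each is ≡ 9 (mod 10).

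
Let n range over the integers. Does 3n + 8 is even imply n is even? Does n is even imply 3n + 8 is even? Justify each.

(⟹) Suppose 3n + 8 is even. Since 3 is odd, 3n and n have the same parity, so 3n + 8 ≡ n + 8 (mod 2). As 8 is even, 3n + 8 is even exactly when n is even. Thus n is even.

(⟸) Conversely, suppose n is even; write n = 2j. Then 3n + 8 = 3·(2j) + 8 = 2·3j + 8, which is even.

Both directions hold; the statement is true.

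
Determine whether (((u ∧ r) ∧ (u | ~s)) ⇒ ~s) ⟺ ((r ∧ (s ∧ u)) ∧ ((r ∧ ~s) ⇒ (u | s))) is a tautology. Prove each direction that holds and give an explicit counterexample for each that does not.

Neither direction holds.

Forward direction. This fails. Under s = F, u = F, r = F, the left side is true but the right side is false.

Converse. This fails. Under s = T, u = T, r = T, the left side is false but the right side is true.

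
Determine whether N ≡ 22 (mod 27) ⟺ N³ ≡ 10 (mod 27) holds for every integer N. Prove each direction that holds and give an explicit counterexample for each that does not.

Only the forward direction holds.

[⇒] Suppose N ≡ 22 (mod 27). Write N = 27j + 22. Then (27j + 22)³ = 19683j³ + 48114j² + 39204j + 10648 = 27(729j³ + 1782j² + 1452j + 394) + 10, so N³ ≡ 10 (mod 27).

[⇐] This fails: take N = 4. Then 4³ = 64 ≡ 10 (mod 27), yet 4 ≡ 4 (mod 27), not 22.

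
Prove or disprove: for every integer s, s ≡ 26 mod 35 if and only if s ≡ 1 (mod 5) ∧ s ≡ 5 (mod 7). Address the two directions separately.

Both implications hold.

(⟹) Suppose s ≡ 26 (mod 35); write s = 35j + 26. Since 5 ∣ 35, reducing mod 5 gives s ≡ 26 ≡ 1 (mod 5); since 7 ∣ 35, reducing mod 7 gives s ≡ 26 ≡ 5 (mod 7).

(⟸) Conversely, if s ≡ 1 (mod 5) and s ≡ 5 (mod 7), then by the Chinese remainder theorem s ≡ 26 (mod 35). This is exactly s ≡ 26 (mod 35).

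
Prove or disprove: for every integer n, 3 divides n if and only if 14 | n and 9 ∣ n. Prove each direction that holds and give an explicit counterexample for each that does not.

Only the reverse direction holds.

(⇒) This fails: take n = 3. Certainly 3 ∣ 3, but 14 ∤ 3.

(⇐) Suppose 14 ∣ n and 9 ∣ n. Any common multiple of 14 and 9 is a multiple of their lcm; here gcd(14, 9) = 1, so lcm(14, 9) = 14·9 = 126, so 126 ∣ n. Since 3 ∣ 126, it follows that 3 ∣ n.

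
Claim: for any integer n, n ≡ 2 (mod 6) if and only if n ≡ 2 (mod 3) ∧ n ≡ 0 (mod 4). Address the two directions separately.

The forward direction fails; the converse holds.

(⟹) This fails: n = 2 gives 2 ≡ 2 (mod 6) but 2 ≡ 2 (mod 4), so the conjunction on the right does not hold.

(⟸) Conversely, if n ≡ 2 (mod 3) and n ≡ 0 (mod 4), then by the Chinese remainder theorem n ≡ 8 (mod 12). Since 8 ≡ 2 (mod 6) and 6 ∣ 12, we get n ≡ 2 (mod 6).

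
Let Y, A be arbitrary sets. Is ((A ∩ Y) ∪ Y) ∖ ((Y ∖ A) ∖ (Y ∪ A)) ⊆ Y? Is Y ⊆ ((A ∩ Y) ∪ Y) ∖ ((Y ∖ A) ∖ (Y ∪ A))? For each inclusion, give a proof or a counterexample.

(⟹) Let x ∈ ((A ∩ Y) ∪ Y) ∖ ((Y ∖ A) ∖ (Y ∪ A)). Then either x ∈ Y and x ∉ A; or x ∈ Y ∩ A. In each case x ∈ Y, so ((A ∩ Y) ∪ Y) ∖ ((Y ∖ A) ∖ (Y ∪ A)) ⊆ Y.

(⟸) Let x ∈ Y. Then either x ∈ Y and x ∉ A; or x ∈ Y ∩ A. In each case x ∈ ((A ∩ Y) ∪ Y) ∖ ((Y ∖ A) ∖ (Y ∪ A)), so Y ⊆ ((A ∩ Y) ∪ Y) ∖ ((Y ∖ A) ∖ (Y ∪ A)).

The two sets are equal.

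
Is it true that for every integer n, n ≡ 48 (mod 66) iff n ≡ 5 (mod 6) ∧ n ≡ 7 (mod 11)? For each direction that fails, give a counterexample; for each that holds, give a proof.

(⟹) This fails: n = 48 gives 48 ≡ 48 (mod 66) but 48 ≡ 0 (mod 6), so the conjunction on the right does not hold.

(⟸) This fails: n = 29 satisfies both congruences on the right (29 ≡ 5 mod 6 and 29 ≡ 7 mod 11) yet 29 ≡ 29 (mod 66), not 48.

Neither implication holds.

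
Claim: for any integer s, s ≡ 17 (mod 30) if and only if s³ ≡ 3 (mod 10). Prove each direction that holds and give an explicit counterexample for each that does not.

Only the forward implication holds.

(⇒) Suppose s ≡ 17 (mod 30). Then s³ ≡ 17³ = 4913 (mod 30), and since 10 ∣ 30, also s³ ≡ 3 (mod 10).

(⇐) This fails: take s = 7. Then 7³ = 343 ≡ 3 (mod 10), yet 7 ≡ 7 (mod 30), not 17.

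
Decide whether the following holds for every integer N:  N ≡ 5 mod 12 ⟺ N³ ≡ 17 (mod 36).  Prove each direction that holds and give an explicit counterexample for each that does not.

Both directions hold.

(⟹) Suppose N ≡ 5 (mod 12). Working modulo 36, N ∈ {5, 17, 29}; for each such r, r³ ≡ 17 (mod 36).

(⟸) Conversely, the residues r modulo 36 with r³ ≡ 17 (mod 36) are exactly {5, 17, 29}, and each is ≡ 5 (mod 12).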